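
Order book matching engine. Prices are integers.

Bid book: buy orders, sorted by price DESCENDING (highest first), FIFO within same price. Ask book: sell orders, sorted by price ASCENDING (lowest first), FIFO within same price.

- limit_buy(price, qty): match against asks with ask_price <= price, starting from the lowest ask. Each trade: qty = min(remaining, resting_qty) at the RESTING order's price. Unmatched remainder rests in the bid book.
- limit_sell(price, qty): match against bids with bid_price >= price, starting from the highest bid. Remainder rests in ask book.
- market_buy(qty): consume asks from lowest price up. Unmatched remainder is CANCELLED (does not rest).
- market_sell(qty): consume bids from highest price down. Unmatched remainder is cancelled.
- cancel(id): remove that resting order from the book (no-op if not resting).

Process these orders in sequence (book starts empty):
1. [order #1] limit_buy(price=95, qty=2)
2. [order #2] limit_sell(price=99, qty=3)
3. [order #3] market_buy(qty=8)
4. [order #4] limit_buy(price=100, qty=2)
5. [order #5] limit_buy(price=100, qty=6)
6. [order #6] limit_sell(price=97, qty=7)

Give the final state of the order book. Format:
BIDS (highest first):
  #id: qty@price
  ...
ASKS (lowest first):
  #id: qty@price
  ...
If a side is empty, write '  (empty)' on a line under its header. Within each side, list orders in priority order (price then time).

After op 1 [order #1] limit_buy(price=95, qty=2): fills=none; bids=[#1:2@95] asks=[-]
After op 2 [order #2] limit_sell(price=99, qty=3): fills=none; bids=[#1:2@95] asks=[#2:3@99]
After op 3 [order #3] market_buy(qty=8): fills=#3x#2:3@99; bids=[#1:2@95] asks=[-]
After op 4 [order #4] limit_buy(price=100, qty=2): fills=none; bids=[#4:2@100 #1:2@95] asks=[-]
After op 5 [order #5] limit_buy(price=100, qty=6): fills=none; bids=[#4:2@100 #5:6@100 #1:2@95] asks=[-]
After op 6 [order #6] limit_sell(price=97, qty=7): fills=#4x#6:2@100 #5x#6:5@100; bids=[#5:1@100 #1:2@95] asks=[-]

Answer: BIDS (highest first):
  #5: 1@100
  #1: 2@95
ASKS (lowest first):
  (empty)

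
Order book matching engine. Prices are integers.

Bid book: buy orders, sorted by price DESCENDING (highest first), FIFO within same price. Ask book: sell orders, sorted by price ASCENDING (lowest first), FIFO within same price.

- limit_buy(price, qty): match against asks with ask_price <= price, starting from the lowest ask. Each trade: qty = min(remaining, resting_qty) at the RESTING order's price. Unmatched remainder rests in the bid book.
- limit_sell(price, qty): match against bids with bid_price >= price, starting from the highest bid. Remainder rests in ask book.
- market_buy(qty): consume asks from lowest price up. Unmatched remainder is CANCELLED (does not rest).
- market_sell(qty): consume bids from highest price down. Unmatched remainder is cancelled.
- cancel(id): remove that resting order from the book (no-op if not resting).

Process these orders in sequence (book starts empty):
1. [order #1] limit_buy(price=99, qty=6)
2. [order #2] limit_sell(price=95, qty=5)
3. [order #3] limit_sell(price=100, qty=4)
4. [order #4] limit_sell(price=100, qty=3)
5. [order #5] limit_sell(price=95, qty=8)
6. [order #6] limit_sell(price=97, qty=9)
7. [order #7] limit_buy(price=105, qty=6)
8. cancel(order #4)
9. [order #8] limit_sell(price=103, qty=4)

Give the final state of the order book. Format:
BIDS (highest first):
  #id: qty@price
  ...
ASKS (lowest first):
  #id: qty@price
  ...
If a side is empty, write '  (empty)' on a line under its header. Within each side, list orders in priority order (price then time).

Answer: BIDS (highest first):
  (empty)
ASKS (lowest first):
  #5: 1@95
  #6: 9@97
  #3: 4@100
  #8: 4@103

Derivation:
After op 1 [order #1] limit_buy(price=99, qty=6): fills=none; bids=[#1:6@99] asks=[-]
After op 2 [order #2] limit_sell(price=95, qty=5): fills=#1x#2:5@99; bids=[#1:1@99] asks=[-]
After op 3 [order #3] limit_sell(price=100, qty=4): fills=none; bids=[#1:1@99] asks=[#3:4@100]
After op 4 [order #4] limit_sell(price=100, qty=3): fills=none; bids=[#1:1@99] asks=[#3:4@100 #4:3@100]
After op 5 [order #5] limit_sell(price=95, qty=8): fills=#1x#5:1@99; bids=[-] asks=[#5:7@95 #3:4@100 #4:3@100]
After op 6 [order #6] limit_sell(price=97, qty=9): fills=none; bids=[-] asks=[#5:7@95 #6:9@97 #3:4@100 #4:3@100]
After op 7 [order #7] limit_buy(price=105, qty=6): fills=#7x#5:6@95; bids=[-] asks=[#5:1@95 #6:9@97 #3:4@100 #4:3@100]
After op 8 cancel(order #4): fills=none; bids=[-] asks=[#5:1@95 #6:9@97 #3:4@100]
After op 9 [order #8] limit_sell(price=103, qty=4): fills=none; bids=[-] asks=[#5:1@95 #6:9@97 #3:4@100 #8:4@103]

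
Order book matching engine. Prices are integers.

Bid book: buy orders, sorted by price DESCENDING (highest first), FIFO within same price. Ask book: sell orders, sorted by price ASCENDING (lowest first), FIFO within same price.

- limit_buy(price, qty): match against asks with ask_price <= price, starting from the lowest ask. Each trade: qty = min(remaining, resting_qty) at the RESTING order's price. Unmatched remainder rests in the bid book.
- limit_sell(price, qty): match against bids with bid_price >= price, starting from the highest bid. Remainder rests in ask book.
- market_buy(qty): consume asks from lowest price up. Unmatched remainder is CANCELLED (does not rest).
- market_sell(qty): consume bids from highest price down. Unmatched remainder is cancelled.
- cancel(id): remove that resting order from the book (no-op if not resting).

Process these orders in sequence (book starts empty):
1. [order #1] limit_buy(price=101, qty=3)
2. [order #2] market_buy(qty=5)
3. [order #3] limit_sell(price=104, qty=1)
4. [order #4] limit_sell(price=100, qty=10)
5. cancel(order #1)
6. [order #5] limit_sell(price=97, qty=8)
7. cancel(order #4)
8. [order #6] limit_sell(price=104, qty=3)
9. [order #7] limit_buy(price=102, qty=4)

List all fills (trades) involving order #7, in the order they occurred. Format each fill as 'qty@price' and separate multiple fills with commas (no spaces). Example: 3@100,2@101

After op 1 [order #1] limit_buy(price=101, qty=3): fills=none; bids=[#1:3@101] asks=[-]
After op 2 [order #2] market_buy(qty=5): fills=none; bids=[#1:3@101] asks=[-]
After op 3 [order #3] limit_sell(price=104, qty=1): fills=none; bids=[#1:3@101] asks=[#3:1@104]
After op 4 [order #4] limit_sell(price=100, qty=10): fills=#1x#4:3@101; bids=[-] asks=[#4:7@100 #3:1@104]
After op 5 cancel(order #1): fills=none; bids=[-] asks=[#4:7@100 #3:1@104]
After op 6 [order #5] limit_sell(price=97, qty=8): fills=none; bids=[-] asks=[#5:8@97 #4:7@100 #3:1@104]
After op 7 cancel(order #4): fills=none; bids=[-] asks=[#5:8@97 #3:1@104]
After op 8 [order #6] limit_sell(price=104, qty=3): fills=none; bids=[-] asks=[#5:8@97 #3:1@104 #6:3@104]
After op 9 [order #7] limit_buy(price=102, qty=4): fills=#7x#5:4@97; bids=[-] asks=[#5:4@97 #3:1@104 #6:3@104]

Answer: 4@97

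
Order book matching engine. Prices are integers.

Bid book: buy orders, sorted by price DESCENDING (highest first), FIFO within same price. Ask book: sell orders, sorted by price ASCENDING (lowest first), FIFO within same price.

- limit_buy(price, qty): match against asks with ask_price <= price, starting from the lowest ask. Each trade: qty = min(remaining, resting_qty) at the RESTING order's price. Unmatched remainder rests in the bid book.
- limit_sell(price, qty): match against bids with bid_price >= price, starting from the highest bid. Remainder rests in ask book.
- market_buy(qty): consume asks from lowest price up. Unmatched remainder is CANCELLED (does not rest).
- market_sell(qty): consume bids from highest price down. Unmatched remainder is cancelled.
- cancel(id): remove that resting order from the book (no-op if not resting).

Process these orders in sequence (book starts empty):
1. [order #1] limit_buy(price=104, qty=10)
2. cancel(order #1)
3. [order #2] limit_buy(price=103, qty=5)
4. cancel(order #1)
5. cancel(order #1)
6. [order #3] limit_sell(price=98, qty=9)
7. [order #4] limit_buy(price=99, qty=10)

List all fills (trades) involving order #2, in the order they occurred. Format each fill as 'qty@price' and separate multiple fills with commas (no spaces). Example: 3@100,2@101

After op 1 [order #1] limit_buy(price=104, qty=10): fills=none; bids=[#1:10@104] asks=[-]
After op 2 cancel(order #1): fills=none; bids=[-] asks=[-]
After op 3 [order #2] limit_buy(price=103, qty=5): fills=none; bids=[#2:5@103] asks=[-]
After op 4 cancel(order #1): fills=none; bids=[#2:5@103] asks=[-]
After op 5 cancel(order #1): fills=none; bids=[#2:5@103] asks=[-]
After op 6 [order #3] limit_sell(price=98, qty=9): fills=#2x#3:5@103; bids=[-] asks=[#3:4@98]
After op 7 [order #4] limit_buy(price=99, qty=10): fills=#4x#3:4@98; bids=[#4:6@99] asks=[-]

Answer: 5@103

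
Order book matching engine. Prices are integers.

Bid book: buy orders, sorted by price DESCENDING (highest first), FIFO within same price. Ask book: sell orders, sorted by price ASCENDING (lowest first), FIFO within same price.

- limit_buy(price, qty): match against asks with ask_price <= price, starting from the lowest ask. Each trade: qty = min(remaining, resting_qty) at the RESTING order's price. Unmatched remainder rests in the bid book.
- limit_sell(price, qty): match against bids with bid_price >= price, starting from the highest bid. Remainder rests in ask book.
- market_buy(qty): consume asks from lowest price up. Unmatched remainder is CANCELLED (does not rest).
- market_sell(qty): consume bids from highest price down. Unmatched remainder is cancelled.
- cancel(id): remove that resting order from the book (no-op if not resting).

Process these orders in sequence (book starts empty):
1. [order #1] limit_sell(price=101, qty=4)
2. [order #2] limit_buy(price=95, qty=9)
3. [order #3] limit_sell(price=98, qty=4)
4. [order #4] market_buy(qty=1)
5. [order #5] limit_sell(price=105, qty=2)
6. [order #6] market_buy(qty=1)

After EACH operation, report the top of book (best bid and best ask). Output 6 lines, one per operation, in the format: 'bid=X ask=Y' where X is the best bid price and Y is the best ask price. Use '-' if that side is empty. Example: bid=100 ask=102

Answer: bid=- ask=101
bid=95 ask=101
bid=95 ask=98
bid=95 ask=98
bid=95 ask=98
bid=95 ask=98

Derivation:
After op 1 [order #1] limit_sell(price=101, qty=4): fills=none; bids=[-] asks=[#1:4@101]
After op 2 [order #2] limit_buy(price=95, qty=9): fills=none; bids=[#2:9@95] asks=[#1:4@101]
After op 3 [order #3] limit_sell(price=98, qty=4): fills=none; bids=[#2:9@95] asks=[#3:4@98 #1:4@101]
After op 4 [order #4] market_buy(qty=1): fills=#4x#3:1@98; bids=[#2:9@95] asks=[#3:3@98 #1:4@101]
After op 5 [order #5] limit_sell(price=105, qty=2): fills=none; bids=[#2:9@95] asks=[#3:3@98 #1:4@101 #5:2@105]
After op 6 [order #6] market_buy(qty=1): fills=#6x#3:1@98; bids=[#2:9@95] asks=[#3:2@98 #1:4@101 #5:2@105]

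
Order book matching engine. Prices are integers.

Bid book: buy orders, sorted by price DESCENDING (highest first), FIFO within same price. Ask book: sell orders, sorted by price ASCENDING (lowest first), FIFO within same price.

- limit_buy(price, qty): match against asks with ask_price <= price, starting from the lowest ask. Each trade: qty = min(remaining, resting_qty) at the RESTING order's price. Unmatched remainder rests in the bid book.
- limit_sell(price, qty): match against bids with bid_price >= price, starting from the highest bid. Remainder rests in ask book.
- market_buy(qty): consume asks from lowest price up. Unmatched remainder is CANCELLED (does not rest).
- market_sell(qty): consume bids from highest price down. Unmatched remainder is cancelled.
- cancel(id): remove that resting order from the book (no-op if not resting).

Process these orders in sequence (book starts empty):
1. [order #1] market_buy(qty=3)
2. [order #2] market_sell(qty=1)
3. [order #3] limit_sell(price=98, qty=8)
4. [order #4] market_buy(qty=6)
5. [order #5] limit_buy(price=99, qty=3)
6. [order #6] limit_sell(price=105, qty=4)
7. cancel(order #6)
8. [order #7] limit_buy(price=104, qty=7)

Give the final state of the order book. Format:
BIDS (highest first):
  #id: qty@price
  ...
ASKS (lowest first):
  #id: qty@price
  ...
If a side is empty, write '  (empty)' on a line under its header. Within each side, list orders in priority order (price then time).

After op 1 [order #1] market_buy(qty=3): fills=none; bids=[-] asks=[-]
After op 2 [order #2] market_sell(qty=1): fills=none; bids=[-] asks=[-]
After op 3 [order #3] limit_sell(price=98, qty=8): fills=none; bids=[-] asks=[#3:8@98]
After op 4 [order #4] market_buy(qty=6): fills=#4x#3:6@98; bids=[-] asks=[#3:2@98]
After op 5 [order #5] limit_buy(price=99, qty=3): fills=#5x#3:2@98; bids=[#5:1@99] asks=[-]
After op 6 [order #6] limit_sell(price=105, qty=4): fills=none; bids=[#5:1@99] asks=[#6:4@105]
After op 7 cancel(order #6): fills=none; bids=[#5:1@99] asks=[-]
After op 8 [order #7] limit_buy(price=104, qty=7): fills=none; bids=[#7:7@104 #5:1@99] asks=[-]

Answer: BIDS (highest first):
  #7: 7@104
  #5: 1@99
ASKS (lowest first):
  (empty)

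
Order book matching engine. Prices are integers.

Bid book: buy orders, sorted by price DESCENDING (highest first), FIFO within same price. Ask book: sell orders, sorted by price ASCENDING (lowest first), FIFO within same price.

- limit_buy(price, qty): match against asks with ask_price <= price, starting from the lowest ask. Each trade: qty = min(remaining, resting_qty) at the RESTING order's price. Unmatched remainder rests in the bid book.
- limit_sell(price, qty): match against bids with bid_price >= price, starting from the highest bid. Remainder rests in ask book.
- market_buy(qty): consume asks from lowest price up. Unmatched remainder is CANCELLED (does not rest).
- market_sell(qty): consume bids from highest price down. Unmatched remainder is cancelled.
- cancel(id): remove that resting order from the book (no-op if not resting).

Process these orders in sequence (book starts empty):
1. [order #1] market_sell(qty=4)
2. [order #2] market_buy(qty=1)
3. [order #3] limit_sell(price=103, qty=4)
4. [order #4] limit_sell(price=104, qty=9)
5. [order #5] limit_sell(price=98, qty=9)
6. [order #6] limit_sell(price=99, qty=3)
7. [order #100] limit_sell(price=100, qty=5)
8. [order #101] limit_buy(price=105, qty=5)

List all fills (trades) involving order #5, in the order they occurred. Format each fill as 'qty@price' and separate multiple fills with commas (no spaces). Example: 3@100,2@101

Answer: 5@98

Derivation:
After op 1 [order #1] market_sell(qty=4): fills=none; bids=[-] asks=[-]
After op 2 [order #2] market_buy(qty=1): fills=none; bids=[-] asks=[-]
After op 3 [order #3] limit_sell(price=103, qty=4): fills=none; bids=[-] asks=[#3:4@103]
After op 4 [order #4] limit_sell(price=104, qty=9): fills=none; bids=[-] asks=[#3:4@103 #4:9@104]
After op 5 [order #5] limit_sell(price=98, qty=9): fills=none; bids=[-] asks=[#5:9@98 #3:4@103 #4:9@104]
After op 6 [order #6] limit_sell(price=99, qty=3): fills=none; bids=[-] asks=[#5:9@98 #6:3@99 #3:4@103 #4:9@104]
After op 7 [order #100] limit_sell(price=100, qty=5): fills=none; bids=[-] asks=[#5:9@98 #6:3@99 #100:5@100 #3:4@103 #4:9@104]
After op 8 [order #101] limit_buy(price=105, qty=5): fills=#101x#5:5@98; bids=[-] asks=[#5:4@98 #6:3@99 #100:5@100 #3:4@103 #4:9@104]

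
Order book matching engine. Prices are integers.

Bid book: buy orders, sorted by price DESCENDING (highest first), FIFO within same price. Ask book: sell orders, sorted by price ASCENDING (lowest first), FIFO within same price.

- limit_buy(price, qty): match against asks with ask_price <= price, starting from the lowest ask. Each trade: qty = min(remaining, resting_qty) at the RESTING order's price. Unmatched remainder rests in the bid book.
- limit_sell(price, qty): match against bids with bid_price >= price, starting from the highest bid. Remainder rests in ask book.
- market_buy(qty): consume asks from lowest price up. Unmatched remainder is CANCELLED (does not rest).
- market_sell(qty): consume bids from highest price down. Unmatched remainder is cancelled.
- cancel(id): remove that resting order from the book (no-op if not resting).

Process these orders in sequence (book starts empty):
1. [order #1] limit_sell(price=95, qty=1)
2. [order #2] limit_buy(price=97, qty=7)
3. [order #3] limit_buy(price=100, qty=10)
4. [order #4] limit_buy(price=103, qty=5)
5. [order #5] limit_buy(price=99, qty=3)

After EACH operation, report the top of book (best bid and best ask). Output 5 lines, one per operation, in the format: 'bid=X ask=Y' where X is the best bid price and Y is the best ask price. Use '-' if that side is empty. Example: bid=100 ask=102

Answer: bid=- ask=95
bid=97 ask=-
bid=100 ask=-
bid=103 ask=-
bid=103 ask=-

Derivation:
After op 1 [order #1] limit_sell(price=95, qty=1): fills=none; bids=[-] asks=[#1:1@95]
After op 2 [order #2] limit_buy(price=97, qty=7): fills=#2x#1:1@95; bids=[#2:6@97] asks=[-]
After op 3 [order #3] limit_buy(price=100, qty=10): fills=none; bids=[#3:10@100 #2:6@97] asks=[-]
After op 4 [order #4] limit_buy(price=103, qty=5): fills=none; bids=[#4:5@103 #3:10@100 #2:6@97] asks=[-]
After op 5 [order #5] limit_buy(price=99, qty=3): fills=none; bids=[#4:5@103 #3:10@100 #5:3@99 #2:6@97] asks=[-]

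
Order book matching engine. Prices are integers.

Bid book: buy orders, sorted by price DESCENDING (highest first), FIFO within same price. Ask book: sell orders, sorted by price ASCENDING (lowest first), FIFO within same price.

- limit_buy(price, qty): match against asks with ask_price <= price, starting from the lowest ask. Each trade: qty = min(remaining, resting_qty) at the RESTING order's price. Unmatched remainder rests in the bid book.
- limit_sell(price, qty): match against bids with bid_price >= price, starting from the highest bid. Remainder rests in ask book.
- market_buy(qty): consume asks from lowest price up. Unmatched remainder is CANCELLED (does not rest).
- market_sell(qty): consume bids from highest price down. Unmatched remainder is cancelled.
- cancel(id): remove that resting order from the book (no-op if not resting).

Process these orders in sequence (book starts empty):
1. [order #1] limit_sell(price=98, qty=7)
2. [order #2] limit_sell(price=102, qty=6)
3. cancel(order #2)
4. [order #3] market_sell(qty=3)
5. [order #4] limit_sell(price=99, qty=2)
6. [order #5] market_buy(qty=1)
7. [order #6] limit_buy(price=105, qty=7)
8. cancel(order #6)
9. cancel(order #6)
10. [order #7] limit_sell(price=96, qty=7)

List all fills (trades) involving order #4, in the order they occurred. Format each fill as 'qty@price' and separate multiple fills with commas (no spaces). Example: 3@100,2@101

After op 1 [order #1] limit_sell(price=98, qty=7): fills=none; bids=[-] asks=[#1:7@98]
After op 2 [order #2] limit_sell(price=102, qty=6): fills=none; bids=[-] asks=[#1:7@98 #2:6@102]
After op 3 cancel(order #2): fills=none; bids=[-] asks=[#1:7@98]
After op 4 [order #3] market_sell(qty=3): fills=none; bids=[-] asks=[#1:7@98]
After op 5 [order #4] limit_sell(price=99, qty=2): fills=none; bids=[-] asks=[#1:7@98 #4:2@99]
After op 6 [order #5] market_buy(qty=1): fills=#5x#1:1@98; bids=[-] asks=[#1:6@98 #4:2@99]
After op 7 [order #6] limit_buy(price=105, qty=7): fills=#6x#1:6@98 #6x#4:1@99; bids=[-] asks=[#4:1@99]
After op 8 cancel(order #6): fills=none; bids=[-] asks=[#4:1@99]
After op 9 cancel(order #6): fills=none; bids=[-] asks=[#4:1@99]
After op 10 [order #7] limit_sell(price=96, qty=7): fills=none; bids=[-] asks=[#7:7@96 #4:1@99]

Answer: 1@99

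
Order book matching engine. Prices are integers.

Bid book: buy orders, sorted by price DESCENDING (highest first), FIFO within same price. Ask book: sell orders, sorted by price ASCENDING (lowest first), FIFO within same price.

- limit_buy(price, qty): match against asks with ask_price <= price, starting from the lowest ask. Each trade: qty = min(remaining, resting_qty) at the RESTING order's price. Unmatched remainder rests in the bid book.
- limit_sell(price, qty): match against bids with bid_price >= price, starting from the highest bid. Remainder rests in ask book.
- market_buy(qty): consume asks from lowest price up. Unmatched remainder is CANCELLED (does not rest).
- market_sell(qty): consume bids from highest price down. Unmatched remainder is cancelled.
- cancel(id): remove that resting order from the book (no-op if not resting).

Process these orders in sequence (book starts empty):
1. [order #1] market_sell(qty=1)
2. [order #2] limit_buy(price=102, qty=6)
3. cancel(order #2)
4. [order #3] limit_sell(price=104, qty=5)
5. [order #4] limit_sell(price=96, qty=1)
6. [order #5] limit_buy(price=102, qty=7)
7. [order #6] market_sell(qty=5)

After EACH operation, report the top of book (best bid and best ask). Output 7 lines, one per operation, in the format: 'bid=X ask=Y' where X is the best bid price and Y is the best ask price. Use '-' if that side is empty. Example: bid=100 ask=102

Answer: bid=- ask=-
bid=102 ask=-
bid=- ask=-
bid=- ask=104
bid=- ask=96
bid=102 ask=104
bid=102 ask=104

Derivation:
After op 1 [order #1] market_sell(qty=1): fills=none; bids=[-] asks=[-]
After op 2 [order #2] limit_buy(price=102, qty=6): fills=none; bids=[#2:6@102] asks=[-]
After op 3 cancel(order #2): fills=none; bids=[-] asks=[-]
After op 4 [order #3] limit_sell(price=104, qty=5): fills=none; bids=[-] asks=[#3:5@104]
After op 5 [order #4] limit_sell(price=96, qty=1): fills=none; bids=[-] asks=[#4:1@96 #3:5@104]
After op 6 [order #5] limit_buy(price=102, qty=7): fills=#5x#4:1@96; bids=[#5:6@102] asks=[#3:5@104]
After op 7 [order #6] market_sell(qty=5): fills=#5x#6:5@102; bids=[#5:1@102] asks=[#3:5@104]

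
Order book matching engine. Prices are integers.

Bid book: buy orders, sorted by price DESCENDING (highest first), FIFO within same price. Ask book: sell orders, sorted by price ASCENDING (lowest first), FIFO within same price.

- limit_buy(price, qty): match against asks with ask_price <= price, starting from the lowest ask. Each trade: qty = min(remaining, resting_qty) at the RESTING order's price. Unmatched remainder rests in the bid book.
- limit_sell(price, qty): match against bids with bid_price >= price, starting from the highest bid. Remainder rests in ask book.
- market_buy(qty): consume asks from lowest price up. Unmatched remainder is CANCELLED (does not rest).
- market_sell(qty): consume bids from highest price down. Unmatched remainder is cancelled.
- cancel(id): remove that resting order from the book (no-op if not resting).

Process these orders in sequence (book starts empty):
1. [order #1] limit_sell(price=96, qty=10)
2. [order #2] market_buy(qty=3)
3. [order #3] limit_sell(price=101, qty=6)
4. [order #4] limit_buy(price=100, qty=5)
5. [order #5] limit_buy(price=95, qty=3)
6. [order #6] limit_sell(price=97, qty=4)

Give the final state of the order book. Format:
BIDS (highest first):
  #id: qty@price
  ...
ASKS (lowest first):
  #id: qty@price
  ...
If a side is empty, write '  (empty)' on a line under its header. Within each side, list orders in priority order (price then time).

After op 1 [order #1] limit_sell(price=96, qty=10): fills=none; bids=[-] asks=[#1:10@96]
After op 2 [order #2] market_buy(qty=3): fills=#2x#1:3@96; bids=[-] asks=[#1:7@96]
After op 3 [order #3] limit_sell(price=101, qty=6): fills=none; bids=[-] asks=[#1:7@96 #3:6@101]
After op 4 [order #4] limit_buy(price=100, qty=5): fills=#4x#1:5@96; bids=[-] asks=[#1:2@96 #3:6@101]
After op 5 [order #5] limit_buy(price=95, qty=3): fills=none; bids=[#5:3@95] asks=[#1:2@96 #3:6@101]
After op 6 [order #6] limit_sell(price=97, qty=4): fills=none; bids=[#5:3@95] asks=[#1:2@96 #6:4@97 #3:6@101]

Answer: BIDS (highest first):
  #5: 3@95
ASKS (lowest first):
  #1: 2@96
  #6: 4@97
  #3: 6@101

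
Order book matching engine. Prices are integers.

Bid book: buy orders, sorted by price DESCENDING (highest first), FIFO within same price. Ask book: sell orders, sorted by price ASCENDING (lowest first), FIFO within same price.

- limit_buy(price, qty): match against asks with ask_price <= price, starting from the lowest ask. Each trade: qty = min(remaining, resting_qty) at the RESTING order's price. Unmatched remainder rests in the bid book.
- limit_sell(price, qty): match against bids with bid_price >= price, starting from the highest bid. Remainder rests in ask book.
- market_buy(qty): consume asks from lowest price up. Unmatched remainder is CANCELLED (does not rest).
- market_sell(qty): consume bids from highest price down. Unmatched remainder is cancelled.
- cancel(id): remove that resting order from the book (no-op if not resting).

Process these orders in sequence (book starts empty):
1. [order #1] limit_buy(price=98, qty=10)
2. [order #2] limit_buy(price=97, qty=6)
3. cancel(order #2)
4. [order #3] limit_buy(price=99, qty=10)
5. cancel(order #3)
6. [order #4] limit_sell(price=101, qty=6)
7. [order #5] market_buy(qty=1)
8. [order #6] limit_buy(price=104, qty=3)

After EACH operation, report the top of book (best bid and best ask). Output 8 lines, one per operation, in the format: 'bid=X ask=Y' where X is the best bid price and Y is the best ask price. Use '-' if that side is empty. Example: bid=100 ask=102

Answer: bid=98 ask=-
bid=98 ask=-
bid=98 ask=-
bid=99 ask=-
bid=98 ask=-
bid=98 ask=101
bid=98 ask=101
bid=98 ask=101

Derivation:
After op 1 [order #1] limit_buy(price=98, qty=10): fills=none; bids=[#1:10@98] asks=[-]
After op 2 [order #2] limit_buy(price=97, qty=6): fills=none; bids=[#1:10@98 #2:6@97] asks=[-]
After op 3 cancel(order #2): fills=none; bids=[#1:10@98] asks=[-]
After op 4 [order #3] limit_buy(price=99, qty=10): fills=none; bids=[#3:10@99 #1:10@98] asks=[-]
After op 5 cancel(order #3): fills=none; bids=[#1:10@98] asks=[-]
After op 6 [order #4] limit_sell(price=101, qty=6): fills=none; bids=[#1:10@98] asks=[#4:6@101]
After op 7 [order #5] market_buy(qty=1): fills=#5x#4:1@101; bids=[#1:10@98] asks=[#4:5@101]
After op 8 [order #6] limit_buy(price=104, qty=3): fills=#6x#4:3@101; bids=[#1:10@98] asks=[#4:2@101]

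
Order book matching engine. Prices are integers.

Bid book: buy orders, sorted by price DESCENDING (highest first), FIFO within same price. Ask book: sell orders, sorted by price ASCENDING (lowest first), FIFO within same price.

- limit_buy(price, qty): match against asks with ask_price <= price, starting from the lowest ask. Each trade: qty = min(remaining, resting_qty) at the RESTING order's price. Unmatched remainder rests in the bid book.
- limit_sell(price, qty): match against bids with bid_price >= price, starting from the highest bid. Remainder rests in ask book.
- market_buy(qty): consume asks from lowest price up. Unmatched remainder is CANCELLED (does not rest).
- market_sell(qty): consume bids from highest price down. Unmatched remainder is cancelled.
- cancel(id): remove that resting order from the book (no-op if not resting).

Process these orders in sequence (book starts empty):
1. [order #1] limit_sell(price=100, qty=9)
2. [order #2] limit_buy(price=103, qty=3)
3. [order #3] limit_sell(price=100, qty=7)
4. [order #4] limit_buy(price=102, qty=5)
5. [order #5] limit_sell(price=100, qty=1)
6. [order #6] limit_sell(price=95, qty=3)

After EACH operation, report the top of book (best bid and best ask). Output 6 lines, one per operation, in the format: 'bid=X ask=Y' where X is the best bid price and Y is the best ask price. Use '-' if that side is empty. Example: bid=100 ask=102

Answer: bid=- ask=100
bid=- ask=100
bid=- ask=100
bid=- ask=100
bid=- ask=100
bid=- ask=95

Derivation:
After op 1 [order #1] limit_sell(price=100, qty=9): fills=none; bids=[-] asks=[#1:9@100]
After op 2 [order #2] limit_buy(price=103, qty=3): fills=#2x#1:3@100; bids=[-] asks=[#1:6@100]
After op 3 [order #3] limit_sell(price=100, qty=7): fills=none; bids=[-] asks=[#1:6@100 #3:7@100]
After op 4 [order #4] limit_buy(price=102, qty=5): fills=#4x#1:5@100; bids=[-] asks=[#1:1@100 #3:7@100]
After op 5 [order #5] limit_sell(price=100, qty=1): fills=none; bids=[-] asks=[#1:1@100 #3:7@100 #5:1@100]
After op 6 [order #6] limit_sell(price=95, qty=3): fills=none; bids=[-] asks=[#6:3@95 #1:1@100 #3:7@100 #5:1@100]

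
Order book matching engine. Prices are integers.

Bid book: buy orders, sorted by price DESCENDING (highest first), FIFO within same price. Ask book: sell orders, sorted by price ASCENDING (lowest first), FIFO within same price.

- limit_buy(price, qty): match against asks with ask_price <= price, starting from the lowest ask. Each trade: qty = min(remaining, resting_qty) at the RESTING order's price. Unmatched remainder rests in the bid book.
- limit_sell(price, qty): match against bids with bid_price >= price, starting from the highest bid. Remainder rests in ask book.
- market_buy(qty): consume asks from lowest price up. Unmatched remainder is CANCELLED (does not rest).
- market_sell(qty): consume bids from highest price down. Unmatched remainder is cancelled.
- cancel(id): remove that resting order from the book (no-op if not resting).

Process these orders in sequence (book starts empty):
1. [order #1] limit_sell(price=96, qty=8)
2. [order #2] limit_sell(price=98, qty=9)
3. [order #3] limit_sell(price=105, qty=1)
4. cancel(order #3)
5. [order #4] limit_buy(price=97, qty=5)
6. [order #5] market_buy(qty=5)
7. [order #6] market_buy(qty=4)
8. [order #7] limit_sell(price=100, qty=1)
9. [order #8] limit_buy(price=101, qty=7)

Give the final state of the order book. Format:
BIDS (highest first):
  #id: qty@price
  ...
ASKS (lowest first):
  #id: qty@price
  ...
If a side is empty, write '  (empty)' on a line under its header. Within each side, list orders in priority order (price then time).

Answer: BIDS (highest first):
  #8: 3@101
ASKS (lowest first):
  (empty)

Derivation:
After op 1 [order #1] limit_sell(price=96, qty=8): fills=none; bids=[-] asks=[#1:8@96]
After op 2 [order #2] limit_sell(price=98, qty=9): fills=none; bids=[-] asks=[#1:8@96 #2:9@98]
After op 3 [order #3] limit_sell(price=105, qty=1): fills=none; bids=[-] asks=[#1:8@96 #2:9@98 #3:1@105]
After op 4 cancel(order #3): fills=none; bids=[-] asks=[#1:8@96 #2:9@98]
After op 5 [order #4] limit_buy(price=97, qty=5): fills=#4x#1:5@96; bids=[-] asks=[#1:3@96 #2:9@98]
After op 6 [order #5] market_buy(qty=5): fills=#5x#1:3@96 #5x#2:2@98; bids=[-] asks=[#2:7@98]
After op 7 [order #6] market_buy(qty=4): fills=#6x#2:4@98; bids=[-] asks=[#2:3@98]
After op 8 [order #7] limit_sell(price=100, qty=1): fills=none; bids=[-] asks=[#2:3@98 #7:1@100]
After op 9 [order #8] limit_buy(price=101, qty=7): fills=#8x#2:3@98 #8x#7:1@100; bids=[#8:3@101] asks=[-]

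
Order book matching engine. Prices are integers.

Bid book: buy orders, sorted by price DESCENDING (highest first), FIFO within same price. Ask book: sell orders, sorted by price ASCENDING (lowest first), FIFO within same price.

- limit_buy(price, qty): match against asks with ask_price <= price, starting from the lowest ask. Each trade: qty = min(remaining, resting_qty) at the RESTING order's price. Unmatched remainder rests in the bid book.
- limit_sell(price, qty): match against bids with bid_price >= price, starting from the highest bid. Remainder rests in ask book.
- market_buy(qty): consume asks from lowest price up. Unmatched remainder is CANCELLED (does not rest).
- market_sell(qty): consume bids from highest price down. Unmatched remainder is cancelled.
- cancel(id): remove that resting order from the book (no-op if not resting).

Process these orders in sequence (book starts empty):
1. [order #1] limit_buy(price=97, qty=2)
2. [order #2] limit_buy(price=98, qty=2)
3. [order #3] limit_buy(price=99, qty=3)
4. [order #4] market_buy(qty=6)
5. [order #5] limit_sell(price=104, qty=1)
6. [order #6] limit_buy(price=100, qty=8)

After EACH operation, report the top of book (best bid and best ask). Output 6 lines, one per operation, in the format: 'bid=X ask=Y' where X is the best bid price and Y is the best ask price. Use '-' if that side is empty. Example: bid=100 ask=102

After op 1 [order #1] limit_buy(price=97, qty=2): fills=none; bids=[#1:2@97] asks=[-]
After op 2 [order #2] limit_buy(price=98, qty=2): fills=none; bids=[#2:2@98 #1:2@97] asks=[-]
After op 3 [order #3] limit_buy(price=99, qty=3): fills=none; bids=[#3:3@99 #2:2@98 #1:2@97] asks=[-]
After op 4 [order #4] market_buy(qty=6): fills=none; bids=[#3:3@99 #2:2@98 #1:2@97] asks=[-]
After op 5 [order #5] limit_sell(price=104, qty=1): fills=none; bids=[#3:3@99 #2:2@98 #1:2@97] asks=[#5:1@104]
After op 6 [order #6] limit_buy(price=100, qty=8): fills=none; bids=[#6:8@100 #3:3@99 #2:2@98 #1:2@97] asks=[#5:1@104]

Answer: bid=97 ask=-
bid=98 ask=-
bid=99 ask=-
bid=99 ask=-
bid=99 ask=104
bid=100 ask=104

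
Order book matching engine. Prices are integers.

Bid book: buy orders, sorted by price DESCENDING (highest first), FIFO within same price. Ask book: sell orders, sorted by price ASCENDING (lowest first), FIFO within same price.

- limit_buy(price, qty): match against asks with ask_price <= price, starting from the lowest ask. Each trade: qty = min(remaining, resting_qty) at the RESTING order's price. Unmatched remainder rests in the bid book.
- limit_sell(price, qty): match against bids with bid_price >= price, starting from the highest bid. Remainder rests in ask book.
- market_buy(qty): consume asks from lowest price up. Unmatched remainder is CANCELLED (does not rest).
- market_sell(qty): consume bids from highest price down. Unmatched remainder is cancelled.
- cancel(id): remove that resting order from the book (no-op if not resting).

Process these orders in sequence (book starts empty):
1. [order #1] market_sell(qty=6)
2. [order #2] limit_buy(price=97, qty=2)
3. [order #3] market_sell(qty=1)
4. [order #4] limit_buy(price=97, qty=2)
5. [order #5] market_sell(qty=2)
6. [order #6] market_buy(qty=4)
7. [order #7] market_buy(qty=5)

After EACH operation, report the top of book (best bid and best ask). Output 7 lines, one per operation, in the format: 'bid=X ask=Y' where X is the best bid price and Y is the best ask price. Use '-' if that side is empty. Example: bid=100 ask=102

Answer: bid=- ask=-
bid=97 ask=-
bid=97 ask=-
bid=97 ask=-
bid=97 ask=-
bid=97 ask=-
bid=97 ask=-

Derivation:
After op 1 [order #1] market_sell(qty=6): fills=none; bids=[-] asks=[-]
After op 2 [order #2] limit_buy(price=97, qty=2): fills=none; bids=[#2:2@97] asks=[-]
After op 3 [order #3] market_sell(qty=1): fills=#2x#3:1@97; bids=[#2:1@97] asks=[-]
After op 4 [order #4] limit_buy(price=97, qty=2): fills=none; bids=[#2:1@97 #4:2@97] asks=[-]
After op 5 [order #5] market_sell(qty=2): fills=#2x#5:1@97 #4x#5:1@97; bids=[#4:1@97] asks=[-]
After op 6 [order #6] market_buy(qty=4): fills=none; bids=[#4:1@97] asks=[-]
After op 7 [order #7] market_buy(qty=5): fills=none; bids=[#4:1@97] asks=[-]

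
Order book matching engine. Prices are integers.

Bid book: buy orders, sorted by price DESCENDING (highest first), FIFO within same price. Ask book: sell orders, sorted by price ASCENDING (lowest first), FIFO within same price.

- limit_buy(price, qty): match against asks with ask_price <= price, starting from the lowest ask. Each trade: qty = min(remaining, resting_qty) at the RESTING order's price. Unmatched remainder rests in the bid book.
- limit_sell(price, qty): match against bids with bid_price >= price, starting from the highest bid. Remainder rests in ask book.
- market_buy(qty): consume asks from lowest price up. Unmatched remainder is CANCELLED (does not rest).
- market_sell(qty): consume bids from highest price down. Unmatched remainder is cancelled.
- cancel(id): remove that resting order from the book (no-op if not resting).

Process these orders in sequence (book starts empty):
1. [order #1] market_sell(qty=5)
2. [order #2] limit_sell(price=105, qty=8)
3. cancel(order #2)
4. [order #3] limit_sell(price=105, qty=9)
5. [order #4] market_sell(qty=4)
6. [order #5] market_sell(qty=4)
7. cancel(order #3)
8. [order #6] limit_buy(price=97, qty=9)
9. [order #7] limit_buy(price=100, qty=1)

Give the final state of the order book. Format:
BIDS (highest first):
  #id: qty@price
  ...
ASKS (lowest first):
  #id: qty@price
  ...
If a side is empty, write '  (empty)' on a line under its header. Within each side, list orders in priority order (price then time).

After op 1 [order #1] market_sell(qty=5): fills=none; bids=[-] asks=[-]
After op 2 [order #2] limit_sell(price=105, qty=8): fills=none; bids=[-] asks=[#2:8@105]
After op 3 cancel(order #2): fills=none; bids=[-] asks=[-]
After op 4 [order #3] limit_sell(price=105, qty=9): fills=none; bids=[-] asks=[#3:9@105]
After op 5 [order #4] market_sell(qty=4): fills=none; bids=[-] asks=[#3:9@105]
After op 6 [order #5] market_sell(qty=4): fills=none; bids=[-] asks=[#3:9@105]
After op 7 cancel(order #3): fills=none; bids=[-] asks=[-]
After op 8 [order #6] limit_buy(price=97, qty=9): fills=none; bids=[#6:9@97] asks=[-]
After op 9 [order #7] limit_buy(price=100, qty=1): fills=none; bids=[#7:1@100 #6:9@97] asks=[-]

Answer: BIDS (highest first):
  #7: 1@100
  #6: 9@97
ASKS (lowest first):
  (empty)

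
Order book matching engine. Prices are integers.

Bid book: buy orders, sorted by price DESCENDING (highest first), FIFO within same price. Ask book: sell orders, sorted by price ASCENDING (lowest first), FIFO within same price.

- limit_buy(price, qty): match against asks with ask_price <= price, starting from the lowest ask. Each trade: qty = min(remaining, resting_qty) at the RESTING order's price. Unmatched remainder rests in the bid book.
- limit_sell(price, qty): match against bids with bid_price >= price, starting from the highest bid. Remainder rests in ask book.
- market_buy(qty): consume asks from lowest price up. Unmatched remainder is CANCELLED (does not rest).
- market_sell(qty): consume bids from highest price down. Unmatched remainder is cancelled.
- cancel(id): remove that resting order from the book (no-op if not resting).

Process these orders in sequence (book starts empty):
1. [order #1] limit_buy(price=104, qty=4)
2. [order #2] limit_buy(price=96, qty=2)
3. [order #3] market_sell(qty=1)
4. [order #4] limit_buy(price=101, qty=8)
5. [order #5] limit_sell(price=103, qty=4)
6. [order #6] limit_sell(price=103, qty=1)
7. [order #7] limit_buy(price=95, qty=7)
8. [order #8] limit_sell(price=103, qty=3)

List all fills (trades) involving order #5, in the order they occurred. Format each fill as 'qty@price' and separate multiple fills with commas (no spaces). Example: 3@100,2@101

After op 1 [order #1] limit_buy(price=104, qty=4): fills=none; bids=[#1:4@104] asks=[-]
After op 2 [order #2] limit_buy(price=96, qty=2): fills=none; bids=[#1:4@104 #2:2@96] asks=[-]
After op 3 [order #3] market_sell(qty=1): fills=#1x#3:1@104; bids=[#1:3@104 #2:2@96] asks=[-]
After op 4 [order #4] limit_buy(price=101, qty=8): fills=none; bids=[#1:3@104 #4:8@101 #2:2@96] asks=[-]
After op 5 [order #5] limit_sell(price=103, qty=4): fills=#1x#5:3@104; bids=[#4:8@101 #2:2@96] asks=[#5:1@103]
After op 6 [order #6] limit_sell(price=103, qty=1): fills=none; bids=[#4:8@101 #2:2@96] asks=[#5:1@103 #6:1@103]
After op 7 [order #7] limit_buy(price=95, qty=7): fills=none; bids=[#4:8@101 #2:2@96 #7:7@95] asks=[#5:1@103 #6:1@103]
After op 8 [order #8] limit_sell(price=103, qty=3): fills=none; bids=[#4:8@101 #2:2@96 #7:7@95] asks=[#5:1@103 #6:1@103 #8:3@103]

Answer: 3@104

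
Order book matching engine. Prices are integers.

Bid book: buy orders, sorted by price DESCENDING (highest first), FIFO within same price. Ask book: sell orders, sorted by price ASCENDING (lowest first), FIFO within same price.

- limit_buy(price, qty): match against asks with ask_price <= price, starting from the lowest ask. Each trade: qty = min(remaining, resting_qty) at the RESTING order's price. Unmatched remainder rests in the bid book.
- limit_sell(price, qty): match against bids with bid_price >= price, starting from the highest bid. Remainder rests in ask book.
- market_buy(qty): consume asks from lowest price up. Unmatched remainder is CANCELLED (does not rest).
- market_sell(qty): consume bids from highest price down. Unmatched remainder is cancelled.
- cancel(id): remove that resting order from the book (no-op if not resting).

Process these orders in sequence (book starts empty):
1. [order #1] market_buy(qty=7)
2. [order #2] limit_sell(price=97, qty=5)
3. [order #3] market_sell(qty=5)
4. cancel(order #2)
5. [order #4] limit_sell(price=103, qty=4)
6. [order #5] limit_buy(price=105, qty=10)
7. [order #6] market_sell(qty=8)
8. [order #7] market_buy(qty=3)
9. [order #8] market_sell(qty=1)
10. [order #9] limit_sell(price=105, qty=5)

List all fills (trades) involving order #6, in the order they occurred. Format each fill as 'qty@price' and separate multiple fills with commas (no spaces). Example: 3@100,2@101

Answer: 6@105

Derivation:
After op 1 [order #1] market_buy(qty=7): fills=none; bids=[-] asks=[-]
After op 2 [order #2] limit_sell(price=97, qty=5): fills=none; bids=[-] asks=[#2:5@97]
After op 3 [order #3] market_sell(qty=5): fills=none; bids=[-] asks=[#2:5@97]
After op 4 cancel(order #2): fills=none; bids=[-] asks=[-]
After op 5 [order #4] limit_sell(price=103, qty=4): fills=none; bids=[-] asks=[#4:4@103]
After op 6 [order #5] limit_buy(price=105, qty=10): fills=#5x#4:4@103; bids=[#5:6@105] asks=[-]
After op 7 [order #6] market_sell(qty=8): fills=#5x#6:6@105; bids=[-] asks=[-]
After op 8 [order #7] market_buy(qty=3): fills=none; bids=[-] asks=[-]
After op 9 [order #8] market_sell(qty=1): fills=none; bids=[-] asks=[-]
After op 10 [order #9] limit_sell(price=105, qty=5): fills=none; bids=[-] asks=[#9:5@105]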